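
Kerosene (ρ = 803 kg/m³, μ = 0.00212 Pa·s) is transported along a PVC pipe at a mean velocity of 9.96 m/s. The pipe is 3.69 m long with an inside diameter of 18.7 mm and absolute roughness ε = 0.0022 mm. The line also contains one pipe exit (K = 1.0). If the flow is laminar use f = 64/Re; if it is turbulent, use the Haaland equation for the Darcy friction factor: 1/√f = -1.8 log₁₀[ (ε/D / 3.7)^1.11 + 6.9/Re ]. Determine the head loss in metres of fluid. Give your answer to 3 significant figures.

h_f ≈ 24.6 m

Reynolds number Re = ρVD/μ = 803 · 9.96 · 0.0187 / 0.00212 = 7.055e+04.
Re > 4000 → turbulent. Relative roughness ε/D = 2.2e-06/0.0187 = 0.000118. Haaland: 1/√f = -1.8 log₁₀[(0.000118/3.7)^1.11 + 6.9/7.055e+04] = -1.8 log₁₀[1.02e-05 + 9.78e-05] = 7.14, so f = 0.01962.
Total minor-loss coefficient ΣK = 1·1 = 1.
ΔP = [f·L/D + ΣK]·(ρV²/2) = [0.01962·3.69/0.0187 + 1]·(803·9.96²/2) = [3.871 + 1]·3.983e+04 = 1.94e+05 Pa.
Head loss h_f = ΔP/(ρg) = 1.94e+05/(803·9.81) = 24.6 m.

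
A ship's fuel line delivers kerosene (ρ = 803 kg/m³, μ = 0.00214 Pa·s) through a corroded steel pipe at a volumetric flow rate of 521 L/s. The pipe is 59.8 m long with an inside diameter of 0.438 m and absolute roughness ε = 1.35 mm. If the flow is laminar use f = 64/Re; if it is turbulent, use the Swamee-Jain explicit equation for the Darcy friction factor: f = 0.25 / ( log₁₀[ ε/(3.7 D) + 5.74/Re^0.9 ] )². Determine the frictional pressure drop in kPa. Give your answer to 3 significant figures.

Q = 521 L/s = 521/1000 = 0.521 m³/s.
Cross-sectional area A = πD²/4 = π(0.438)²/4 = 0.1507 m²; mean velocity V = Q/A = 0.521/0.1507 = 3.458 m/s.
Reynolds number Re = ρVD/μ = 803 · 3.458 · 0.438 / 0.00214 = 5.683e+05.
Re > 4000 → turbulent. Relative roughness ε/D = 0.00135/0.438 = 0.00308. Swamee-Jain: f = 0.25/(log₁₀[0.00308/3.7 + 5.74/5.683e+05^0.9])² = 0.25/(log₁₀[0.000833 + 3.8e-05])² = 0.25/(-3.06)² = 0.0267.
Darcy-Weisbach: ΔP = f(L/D)(ρV²/2) = 0.0267·(59.8/0.438)·(803·3.458²/2) = 0.0267·136.5·4800 = 1.75e+04 Pa.
ΔP = 1.75e+04 Pa = 17.5 kPa.

ΔP ≈ 17.5 kPa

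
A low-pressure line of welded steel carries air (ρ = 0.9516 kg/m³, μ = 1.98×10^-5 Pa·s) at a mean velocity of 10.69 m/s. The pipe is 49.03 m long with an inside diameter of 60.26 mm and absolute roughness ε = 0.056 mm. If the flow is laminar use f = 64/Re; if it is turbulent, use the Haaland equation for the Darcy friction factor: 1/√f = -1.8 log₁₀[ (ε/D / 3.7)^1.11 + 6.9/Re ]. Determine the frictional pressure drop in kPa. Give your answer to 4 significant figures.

Reynolds number Re = ρVD/μ = 0.9516 · 10.69 · 0.06026 / 1.98e-05 = 3.096e+04.
Re > 4000 → turbulent. Relative roughness ε/D = 5.6e-05/0.06026 = 0.000929. Haaland: 1/√f = -1.8 log₁₀[(0.000929/3.7)^1.11 + 6.9/3.096e+04] = -1.8 log₁₀[0.000101 + 0.000223] = 6.282, so f = 0.02534.
Darcy-Weisbach: ΔP = f(L/D)(ρV²/2) = 0.02534·(49.03/0.06026)·(0.9516·10.69²/2) = 0.02534·813.6·54.37 = 1121 Pa.
ΔP = 1121 Pa = 1.121 kPa.

ΔP ≈ 1.121 kPa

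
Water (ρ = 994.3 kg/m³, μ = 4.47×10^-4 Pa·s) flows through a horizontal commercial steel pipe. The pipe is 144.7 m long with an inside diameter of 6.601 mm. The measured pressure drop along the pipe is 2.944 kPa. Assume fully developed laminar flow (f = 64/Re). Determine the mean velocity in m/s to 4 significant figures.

V ≈ 0.06198 m/s

For laminar flow, f = 64/Re with Re = ρVD/μ, so Darcy-Weisbach reduces to ΔP = 32μLV/D². Solving for V: V = ΔP·D²/(32μL) = 2944·(0.006601)²/(32·0.000447·144.7) = 0.06198 m/s.
Check: Re = ρVD/μ = 994.3·0.06198·0.006601/0.000447 = 910 < 2300, so the laminar assumption holds.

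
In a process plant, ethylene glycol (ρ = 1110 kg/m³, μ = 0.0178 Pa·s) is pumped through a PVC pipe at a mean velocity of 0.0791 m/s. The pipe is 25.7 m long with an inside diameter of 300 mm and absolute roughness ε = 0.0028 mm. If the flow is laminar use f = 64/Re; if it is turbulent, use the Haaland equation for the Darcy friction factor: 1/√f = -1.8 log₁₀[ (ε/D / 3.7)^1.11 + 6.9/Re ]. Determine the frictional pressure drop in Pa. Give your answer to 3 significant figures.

ΔP ≈ 12.9 Pa

Reynolds number Re = ρVD/μ = 1110 · 0.0791 · 0.3 / 0.0178 = 1480.
Re < 2300 → laminar flow, so f = 64/Re = 64/1480 = 0.04325 (the turbulent correlation is not needed).
Darcy-Weisbach: ΔP = f(L/D)(ρV²/2) = 0.04325·(25.7/0.3)·(1110·0.0791²/2) = 0.04325·85.67·3.473 = 12.87 Pa.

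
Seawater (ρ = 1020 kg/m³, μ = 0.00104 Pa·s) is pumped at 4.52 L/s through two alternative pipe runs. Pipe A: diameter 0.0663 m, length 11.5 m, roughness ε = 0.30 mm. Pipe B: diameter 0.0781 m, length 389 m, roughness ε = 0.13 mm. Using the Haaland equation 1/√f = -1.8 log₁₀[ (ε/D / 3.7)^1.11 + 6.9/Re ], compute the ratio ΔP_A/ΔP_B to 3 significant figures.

ΔP_A/ΔP_B ≈ 0.0833

Pipe A: V = Q/A = 0.00452/0.003452 = 1.309 m/s; Re = 8.513e+04; ε/D = 0.00452; Haaland → f = 0.03059; ΔP_A = f(L/D)(ρV²/2) = 4638 Pa.
Pipe B: V = Q/A = 0.00452/0.004791 = 0.9435 m/s; Re = 7.227e+04; ε/D = 0.00166; Haaland → f = 0.02462; ΔP_B = f(L/D)(ρV²/2) = 5.568e+04 Pa.
ΔP_A/ΔP_B = 4638/5.568e+04 = 0.0833.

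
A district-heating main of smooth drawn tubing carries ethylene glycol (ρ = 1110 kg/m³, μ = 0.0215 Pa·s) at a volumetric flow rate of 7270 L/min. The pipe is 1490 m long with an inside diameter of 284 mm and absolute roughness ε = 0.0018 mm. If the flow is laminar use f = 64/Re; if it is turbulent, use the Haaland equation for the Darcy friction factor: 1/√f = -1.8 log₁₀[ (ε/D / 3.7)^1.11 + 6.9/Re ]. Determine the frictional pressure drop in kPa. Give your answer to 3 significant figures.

ΔP ≈ 253 kPa

Q = 7270 L/min = 7270/60000 = 0.1212 m³/s.
Cross-sectional area A = πD²/4 = π(0.284)²/4 = 0.06335 m²; mean velocity V = Q/A = 0.1212/0.06335 = 1.913 m/s.
Reynolds number Re = ρVD/μ = 1110 · 1.913 · 0.284 / 0.0215 = 2.805e+04.
Re > 4000 → turbulent. Relative roughness ε/D = 1.8e-06/0.284 = 6.34e-06. Haaland: 1/√f = -1.8 log₁₀[(6.34e-06/3.7)^1.11 + 6.9/2.805e+04] = -1.8 log₁₀[3.98e-07 + 0.000246] = 6.495, so f = 0.02371.
Darcy-Weisbach: ΔP = f(L/D)(ρV²/2) = 0.02371·(1490/0.284)·(1110·1.913²/2) = 0.02371·5246·2031 = 2.525e+05 Pa.
ΔP = 2.525e+05 Pa = 253 kPa.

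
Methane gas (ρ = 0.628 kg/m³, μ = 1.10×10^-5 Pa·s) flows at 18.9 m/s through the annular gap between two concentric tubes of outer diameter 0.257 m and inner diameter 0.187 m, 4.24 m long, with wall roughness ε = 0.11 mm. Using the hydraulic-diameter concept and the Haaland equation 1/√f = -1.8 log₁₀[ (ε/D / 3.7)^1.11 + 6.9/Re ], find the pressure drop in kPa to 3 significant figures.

ΔP ≈ 0.165 kPa

Hydraulic diameter D_h = 4A/P = D_o - D_i = 0.257 - 0.187 = 0.07 m.
Re = ρVD_h/μ = 0.628·18.9·0.07/1.1e-05 = 7.553e+04.
ε/D_h = 0.00011/0.07 = 0.00157; Haaland gives 1/√f = -1.8 log₁₀[0.000181+9.14e-05] = 6.417, so f = 0.02428.
ΔP = f(L/D_h)(ρV²/2) = 0.02428·4.24/0.07·112.2 = 165 Pa.
ΔP = 0.165 kPa.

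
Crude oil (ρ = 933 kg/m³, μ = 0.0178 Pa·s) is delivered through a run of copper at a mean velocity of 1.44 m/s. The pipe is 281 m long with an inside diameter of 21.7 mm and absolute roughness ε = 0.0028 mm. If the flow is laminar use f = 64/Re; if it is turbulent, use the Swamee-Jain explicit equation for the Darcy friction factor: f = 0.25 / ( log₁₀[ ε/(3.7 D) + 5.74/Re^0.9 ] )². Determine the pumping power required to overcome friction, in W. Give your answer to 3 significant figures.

P ≈ 261 W

Reynolds number Re = ρVD/μ = 933 · 1.44 · 0.0217 / 0.0178 = 1638.
Re < 2300 → laminar flow, so f = 64/Re = 64/1638 = 0.03907 (the turbulent correlation is not needed).
Darcy-Weisbach: ΔP = f(L/D)(ρV²/2) = 0.03907·(281/0.0217)·(933·1.44²/2) = 0.03907·1.295e+04·967.3 = 4.895e+05 Pa.
Q = V·A = 1.44·0.0003698 = 0.0005326 m³/s.
Pumping power P = QΔP = 0.0005326·4.895e+05 = 260.7 W = 261 W.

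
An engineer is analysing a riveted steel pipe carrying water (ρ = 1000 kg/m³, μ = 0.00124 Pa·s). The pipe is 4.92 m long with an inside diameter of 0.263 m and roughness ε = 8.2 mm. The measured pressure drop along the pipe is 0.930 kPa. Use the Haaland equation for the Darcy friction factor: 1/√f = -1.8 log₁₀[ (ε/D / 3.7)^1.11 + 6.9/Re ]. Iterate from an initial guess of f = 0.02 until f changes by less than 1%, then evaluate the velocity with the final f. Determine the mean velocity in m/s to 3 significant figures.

V ≈ 1.31 m/s

Rearranging Darcy-Weisbach: V = √(2·ΔP·D/(f·L·ρ)). With ε/D = 0.0082/0.263 = 0.0312, iterate starting from f = 0.02:
  f = 0.02 → V = √(2·930·0.263/(0.02·4.92·1000)) = 2.23 m/s; Re = ρVD/μ = 4.729e+05; f → 0.05828
  f = 0.05828 → V = 1.306 m/s; Re = 2.77e+05; f → 0.05833
Converged (Δf/f < 1%). With the final f = 0.05833: V = √(2·930·0.263/(0.05833·4.92·1000)) = 1.306 m/s.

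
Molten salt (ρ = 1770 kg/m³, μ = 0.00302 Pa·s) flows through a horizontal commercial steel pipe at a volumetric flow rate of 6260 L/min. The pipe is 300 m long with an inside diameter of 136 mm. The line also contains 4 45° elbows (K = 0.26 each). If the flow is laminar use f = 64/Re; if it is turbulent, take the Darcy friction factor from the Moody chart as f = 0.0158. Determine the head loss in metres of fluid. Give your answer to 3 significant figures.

h_f ≈ 94.4 m

Q = 6260 L/min = 6260/60000 = 0.1043 m³/s.
Cross-sectional area A = πD²/4 = π(0.136)²/4 = 0.01453 m²; mean velocity V = Q/A = 0.1043/0.01453 = 7.182 m/s.
Reynolds number Re = ρVD/μ = 1770 · 7.182 · 0.136 / 0.00302 = 5.725e+05.
Re > 4000 → turbulent; use the Moody-chart value f = 0.0158.
Total minor-loss coefficient ΣK = 4·0.26 = 1.04.
ΔP = [f·L/D + ΣK]·(ρV²/2) = [0.0158·300/0.136 + 1.04]·(1770·7.182²/2) = [34.85 + 1.04]·4.565e+04 = 1.639e+06 Pa.
Head loss h_f = ΔP/(ρg) = 1.639e+06/(1770·9.81) = 94.4 m.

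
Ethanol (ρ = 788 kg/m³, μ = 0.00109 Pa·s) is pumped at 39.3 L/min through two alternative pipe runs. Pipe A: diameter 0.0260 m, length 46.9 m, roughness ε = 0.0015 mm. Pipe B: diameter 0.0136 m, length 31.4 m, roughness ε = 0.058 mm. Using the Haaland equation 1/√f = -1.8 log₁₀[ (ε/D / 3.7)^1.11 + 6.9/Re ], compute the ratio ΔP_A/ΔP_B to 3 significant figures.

Pipe A: V = Q/A = 0.000655/0.0005309 = 1.234 m/s; Re = 2.319e+04; ε/D = 5.77e-05; Haaland → f = 0.02491; ΔP_A = f(L/D)(ρV²/2) = 2.695e+04 Pa.
Pipe B: V = Q/A = 0.000655/0.0001453 = 4.509 m/s; Re = 4.433e+04; ε/D = 0.00426; Haaland → f = 0.03105; ΔP_B = f(L/D)(ρV²/2) = 5.742e+05 Pa.
ΔP_A/ΔP_B = 2.695e+04/5.742e+05 = 0.0469.

ΔP_A/ΔP_B ≈ 0.0469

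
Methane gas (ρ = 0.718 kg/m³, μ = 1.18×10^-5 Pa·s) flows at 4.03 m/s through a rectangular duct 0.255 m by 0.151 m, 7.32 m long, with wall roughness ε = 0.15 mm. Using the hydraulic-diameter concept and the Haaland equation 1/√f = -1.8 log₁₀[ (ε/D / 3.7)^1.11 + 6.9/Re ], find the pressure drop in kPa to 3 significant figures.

Hydraulic diameter D_h = 4A/P = 4·(0.255·0.151)/(2·(0.255+0.151)) = 0.154/0.812 = 0.1897 m.
Re = ρVD_h/μ = 0.718·4.03·0.1897/1.18e-05 = 4.651e+04.
ε/D_h = 0.00015/0.1897 = 0.000791; Haaland gives 1/√f = -1.8 log₁₀[8.44e-05+0.000148] = 6.54, so f = 0.02338.
ΔP = f(L/D_h)(ρV²/2) = 0.02338·7.32/0.1897·5.83 = 5.261 Pa.
ΔP = 0.00526 kPa.

ΔP ≈ 0.00526 kPa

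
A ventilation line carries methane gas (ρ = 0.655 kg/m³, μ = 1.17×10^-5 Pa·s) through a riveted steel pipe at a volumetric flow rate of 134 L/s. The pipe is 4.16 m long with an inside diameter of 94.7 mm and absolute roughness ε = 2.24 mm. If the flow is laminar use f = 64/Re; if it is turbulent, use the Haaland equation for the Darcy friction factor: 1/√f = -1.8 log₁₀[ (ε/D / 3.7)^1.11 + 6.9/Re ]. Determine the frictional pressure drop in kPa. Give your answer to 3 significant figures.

Q = 134 L/s = 134/1000 = 0.134 m³/s.
Cross-sectional area A = πD²/4 = π(0.0947)²/4 = 0.007044 m²; mean velocity V = Q/A = 0.134/0.007044 = 19.02 m/s.
Reynolds number Re = ρVD/μ = 0.655 · 19.02 · 0.0947 / 1.17e-05 = 1.009e+05.
Re > 4000 → turbulent. Relative roughness ε/D = 0.00224/0.0947 = 0.0237. Haaland: 1/√f = -1.8 log₁₀[(0.0237/3.7)^1.11 + 6.9/1.009e+05] = -1.8 log₁₀[0.00367 + 6.84e-05] = 4.37, so f = 0.05237.
Darcy-Weisbach: ΔP = f(L/D)(ρV²/2) = 0.05237·(4.16/0.0947)·(0.655·19.02²/2) = 0.05237·43.93·118.5 = 272.7 Pa.
ΔP = 272.7 Pa = 0.273 kPa.

ΔP ≈ 0.273 kPa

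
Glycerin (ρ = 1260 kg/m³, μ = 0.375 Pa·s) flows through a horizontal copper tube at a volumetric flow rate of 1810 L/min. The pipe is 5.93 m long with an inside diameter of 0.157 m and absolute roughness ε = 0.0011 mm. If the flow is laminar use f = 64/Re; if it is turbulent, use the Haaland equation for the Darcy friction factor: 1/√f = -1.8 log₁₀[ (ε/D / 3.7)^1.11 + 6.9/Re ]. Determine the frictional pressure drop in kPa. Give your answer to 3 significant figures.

ΔP ≈ 4.50 kPa

Q = 1810 L/min = 1810/60000 = 0.03017 m³/s.
Cross-sectional area A = πD²/4 = π(0.157)²/4 = 0.01936 m²; mean velocity V = Q/A = 0.03017/0.01936 = 1.558 m/s.
Reynolds number Re = ρVD/μ = 1260 · 1.558 · 0.157 / 0.375 = 822.
Re < 2300 → laminar flow, so f = 64/Re = 64/822 = 0.07786 (the turbulent correlation is not needed).
Darcy-Weisbach: ΔP = f(L/D)(ρV²/2) = 0.07786·(5.93/0.157)·(1260·1.558²/2) = 0.07786·37.77·1530 = 4499 Pa.
ΔP = 4499 Pa = 4.50 kPa.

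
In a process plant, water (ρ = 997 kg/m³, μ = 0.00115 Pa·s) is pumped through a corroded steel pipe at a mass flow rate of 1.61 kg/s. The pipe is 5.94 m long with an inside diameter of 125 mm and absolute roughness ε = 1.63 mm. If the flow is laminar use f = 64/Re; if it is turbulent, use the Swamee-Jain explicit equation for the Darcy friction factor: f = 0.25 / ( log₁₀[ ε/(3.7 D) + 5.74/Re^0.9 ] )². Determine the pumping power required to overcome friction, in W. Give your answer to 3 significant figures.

P ≈ 0.0302 W

A = πD²/4 = π(0.125)²/4 = 0.01227 m²; mean velocity V = ṁ/(ρA) = 1.61/(997 · 0.01227) = 0.1316 m/s.
Reynolds number Re = ρVD/μ = 997 · 0.1316 · 0.125 / 0.00115 = 1.426e+04.
Re > 4000 → turbulent. Relative roughness ε/D = 0.00163/0.125 = 0.013. Swamee-Jain: f = 0.25/(log₁₀[0.013/3.7 + 5.74/1.426e+04^0.9])² = 0.25/(log₁₀[0.00352 + 0.00105])² = 0.25/(-2.34)² = 0.04566.
Darcy-Weisbach: ΔP = f(L/D)(ρV²/2) = 0.04566·(5.94/0.125)·(997·0.1316²/2) = 0.04566·47.52·8.632 = 18.73 Pa.
Q = ṁ/ρ = 1.61/997 = 0.001615 m³/s.
Pumping power P = QΔP = 0.001615·18.73 = 0.03025 W = 0.0302 W.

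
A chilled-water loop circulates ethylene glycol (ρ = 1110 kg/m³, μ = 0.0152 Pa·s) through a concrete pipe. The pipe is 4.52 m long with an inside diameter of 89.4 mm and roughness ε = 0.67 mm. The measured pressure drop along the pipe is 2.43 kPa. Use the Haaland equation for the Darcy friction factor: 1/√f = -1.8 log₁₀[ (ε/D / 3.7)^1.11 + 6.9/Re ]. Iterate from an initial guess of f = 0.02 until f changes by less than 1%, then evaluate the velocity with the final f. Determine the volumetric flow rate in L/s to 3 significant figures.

Q ≈ 9.17 L/s

Rearranging Darcy-Weisbach: V = √(2·ΔP·D/(f·L·ρ)). With ε/D = 0.00067/0.0894 = 0.00749, iterate starting from f = 0.02:
  f = 0.02 → V = √(2·2430·0.0894/(0.02·4.52·1110)) = 2.081 m/s; Re = ρVD/μ = 1.358e+04; f → 0.03895
  f = 0.03895 → V = 1.491 m/s; Re = 9734; f → 0.04048
  f = 0.04048 → V = 1.463 m/s; Re = 9549; f → 0.04058
Converged (Δf/f < 1%). With the final f = 0.04058: V = √(2·2430·0.0894/(0.04058·4.52·1110)) = 1.461 m/s.
Q = V·A = 1.461·(π/4·0.0894²) = 0.00917 m³/s = 9.17 L/s.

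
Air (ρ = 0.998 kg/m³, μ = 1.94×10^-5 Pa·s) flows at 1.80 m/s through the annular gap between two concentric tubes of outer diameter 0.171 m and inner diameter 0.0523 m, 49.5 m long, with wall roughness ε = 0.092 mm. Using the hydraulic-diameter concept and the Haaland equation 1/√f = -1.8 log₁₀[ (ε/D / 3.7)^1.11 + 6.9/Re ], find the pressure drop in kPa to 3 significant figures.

ΔP ≈ 0.0210 kPa

Hydraulic diameter D_h = 4A/P = D_o - D_i = 0.171 - 0.0523 = 0.1187 m.
Re = ρVD_h/μ = 0.998·1.8·0.1187/1.94e-05 = 1.099e+04.
ε/D_h = 9.2e-05/0.1187 = 0.000775; Haaland gives 1/√f = -1.8 log₁₀[8.25e-05+0.000628] = 5.667, so f = 0.03113.
ΔP = f(L/D_h)(ρV²/2) = 0.03113·49.5/0.1187·1.617 = 20.99 Pa.
ΔP = 0.0210 kPa.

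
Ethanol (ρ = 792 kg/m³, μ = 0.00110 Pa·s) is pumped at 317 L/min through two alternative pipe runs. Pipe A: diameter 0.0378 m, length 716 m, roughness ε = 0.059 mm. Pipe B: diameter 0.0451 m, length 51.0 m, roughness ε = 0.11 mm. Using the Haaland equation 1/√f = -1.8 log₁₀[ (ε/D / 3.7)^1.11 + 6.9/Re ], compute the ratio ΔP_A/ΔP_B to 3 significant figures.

Pipe A: V = Q/A = 0.005283/0.001122 = 4.708 m/s; Re = 1.281e+05; ε/D = 0.00156; Haaland → f = 0.0234; ΔP_A = f(L/D)(ρV²/2) = 3.89e+06 Pa.
Pipe B: V = Q/A = 0.005283/0.001598 = 3.307 m/s; Re = 1.074e+05; ε/D = 0.00244; Haaland → f = 0.026; ΔP_B = f(L/D)(ρV²/2) = 1.274e+05 Pa.
ΔP_A/ΔP_B = 3.89e+06/1.274e+05 = 30.5.

ΔP_A/ΔP_B ≈ 30.5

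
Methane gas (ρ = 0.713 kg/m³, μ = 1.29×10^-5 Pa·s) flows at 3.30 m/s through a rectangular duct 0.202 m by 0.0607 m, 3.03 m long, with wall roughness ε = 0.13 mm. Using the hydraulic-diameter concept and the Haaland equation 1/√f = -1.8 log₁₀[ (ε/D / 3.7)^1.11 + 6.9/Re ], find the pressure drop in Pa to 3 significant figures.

ΔP ≈ 3.68 Pa

Hydraulic diameter D_h = 4A/P = 4·(0.202·0.0607)/(2·(0.202+0.0607)) = 0.04905/0.5254 = 0.09335 m.
Re = ρVD_h/μ = 0.713·3.3·0.09335/1.29e-05 = 1.703e+04.
ε/D_h = 0.00013/0.09335 = 0.00139; Haaland gives 1/√f = -1.8 log₁₀[0.000158+0.000405] = 5.849, so f = 0.02923.
ΔP = f(L/D_h)(ρV²/2) = 0.02923·3.03/0.09335·3.882 = 3.684 Pa.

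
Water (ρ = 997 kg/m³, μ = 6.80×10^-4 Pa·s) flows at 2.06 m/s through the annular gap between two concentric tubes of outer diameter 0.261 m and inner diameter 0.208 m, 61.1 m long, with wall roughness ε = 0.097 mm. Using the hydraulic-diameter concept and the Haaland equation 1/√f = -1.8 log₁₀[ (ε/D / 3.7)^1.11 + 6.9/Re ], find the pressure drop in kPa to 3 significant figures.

Hydraulic diameter D_h = 4A/P = D_o - D_i = 0.261 - 0.208 = 0.053 m.
Re = ρVD_h/μ = 997·2.06·0.053/0.00068 = 1.601e+05.
ε/D_h = 9.7e-05/0.053 = 0.00183; Haaland gives 1/√f = -1.8 log₁₀[0.000214+4.31e-05] = 6.461, so f = 0.02395.
ΔP = f(L/D_h)(ρV²/2) = 0.02395·61.1/0.053·2115 = 5.841e+04 Pa.
ΔP = 58.4 kPa.

ΔP ≈ 58.4 kPa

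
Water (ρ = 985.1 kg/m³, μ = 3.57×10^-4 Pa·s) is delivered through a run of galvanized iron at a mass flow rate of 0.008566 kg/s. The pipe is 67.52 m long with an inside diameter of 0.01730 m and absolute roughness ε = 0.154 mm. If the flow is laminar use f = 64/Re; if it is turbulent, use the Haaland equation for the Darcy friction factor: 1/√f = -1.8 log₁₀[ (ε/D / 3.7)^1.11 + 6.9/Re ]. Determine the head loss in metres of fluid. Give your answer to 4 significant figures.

A = πD²/4 = π(0.0173)²/4 = 0.0002351 m²; mean velocity V = ṁ/(ρA) = 0.008566/(985.1 · 0.0002351) = 0.03699 m/s.
Reynolds number Re = ρVD/μ = 985.1 · 0.03699 · 0.0173 / 0.000357 = 1766.
Re < 2300 → laminar flow, so f = 64/Re = 64/1766 = 0.03624 (the turbulent correlation is not needed).
Darcy-Weisbach: ΔP = f(L/D)(ρV²/2) = 0.03624·(67.52/0.0173)·(985.1·0.03699²/2) = 0.03624·3903·0.674 = 95.34 Pa.
Head loss h_f = ΔP/(ρg) = 95.34/(985.1·9.81) = 0.009866 m.

h_f ≈ 0.009866 m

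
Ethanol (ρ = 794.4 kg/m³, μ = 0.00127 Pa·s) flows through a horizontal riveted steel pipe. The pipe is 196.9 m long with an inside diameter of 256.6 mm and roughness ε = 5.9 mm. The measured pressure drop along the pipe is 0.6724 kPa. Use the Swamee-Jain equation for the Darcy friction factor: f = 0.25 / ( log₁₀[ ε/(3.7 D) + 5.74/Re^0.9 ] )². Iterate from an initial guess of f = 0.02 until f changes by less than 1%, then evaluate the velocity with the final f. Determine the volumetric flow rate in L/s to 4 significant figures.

Q ≈ 10.56 L/s

Rearranging Darcy-Weisbach: V = √(2·ΔP·D/(f·L·ρ)). With ε/D = 0.0059/0.2566 = 0.023, iterate starting from f = 0.02:
  f = 0.02 → V = √(2·672.4·0.2566/(0.02·196.9·794.4)) = 0.3321 m/s; Re = ρVD/μ = 5.331e+04; f → 0.05237
  f = 0.05237 → V = 0.2052 m/s; Re = 3.294e+04; f → 0.05292
  f = 0.05292 → V = 0.2042 m/s; Re = 3.277e+04; f → 0.05293
Converged (Δf/f < 1%). With the final f = 0.05293: V = √(2·672.4·0.2566/(0.05293·196.9·794.4)) = 0.2042 m/s.
Q = V·A = 0.2042·(π/4·0.2566²) = 0.01056 m³/s = 10.56 L/s.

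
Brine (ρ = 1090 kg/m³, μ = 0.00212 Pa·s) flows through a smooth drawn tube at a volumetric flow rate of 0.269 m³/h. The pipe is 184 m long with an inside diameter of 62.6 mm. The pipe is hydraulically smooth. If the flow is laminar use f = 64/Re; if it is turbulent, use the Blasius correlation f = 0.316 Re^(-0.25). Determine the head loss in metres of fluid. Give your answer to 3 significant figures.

h_f ≈ 0.00723 m

Q = 0.269 m³/h = 0.269/3600 = 7.472e-05 m³/s.
Cross-sectional area A = πD²/4 = π(0.0626)²/4 = 0.003078 m²; mean velocity V = Q/A = 7.472e-05/0.003078 = 0.02428 m/s.
Reynolds number Re = ρVD/μ = 1090 · 0.02428 · 0.0626 / 0.00212 = 781.4.
Re < 2300 → laminar flow, so f = 64/Re = 64/781.4 = 0.0819 (the turbulent correlation is not needed).
Darcy-Weisbach: ΔP = f(L/D)(ρV²/2) = 0.0819·(184/0.0626)·(1090·0.02428²/2) = 0.0819·2939·0.3212 = 77.33 Pa.
Head loss h_f = ΔP/(ρg) = 77.33/(1090·9.81) = 0.00723 m.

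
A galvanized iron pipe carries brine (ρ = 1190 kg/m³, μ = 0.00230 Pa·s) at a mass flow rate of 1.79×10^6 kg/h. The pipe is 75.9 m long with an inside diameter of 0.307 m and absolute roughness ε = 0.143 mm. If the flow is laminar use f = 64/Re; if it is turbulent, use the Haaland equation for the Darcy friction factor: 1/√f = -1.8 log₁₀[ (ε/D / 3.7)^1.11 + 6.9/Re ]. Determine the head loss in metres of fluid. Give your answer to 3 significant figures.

ṁ = 1.79×10^6 kg/h = 1.79×10^6/3600 = 497.2 kg/s.
A = πD²/4 = π(0.307)²/4 = 0.07402 m²; mean velocity V = ṁ/(ρA) = 497.2/(1190 · 0.07402) = 5.645 m/s.
Reynolds number Re = ρVD/μ = 1190 · 5.645 · 0.307 / 0.0023 = 8.966e+05.
Re > 4000 → turbulent. Relative roughness ε/D = 0.000143/0.307 = 0.000466. Haaland: 1/√f = -1.8 log₁₀[(0.000466/3.7)^1.11 + 6.9/8.966e+05] = -1.8 log₁₀[4.69e-05 + 7.7e-06] = 7.673, so f = 0.01698.
Darcy-Weisbach: ΔP = f(L/D)(ρV²/2) = 0.01698·(75.9/0.307)·(1190·5.645²/2) = 0.01698·247.2·1.896e+04 = 7.96e+04 Pa.
Head loss h_f = ΔP/(ρg) = 7.96e+04/(1190·9.81) = 6.82 m.

h_f ≈ 6.82 m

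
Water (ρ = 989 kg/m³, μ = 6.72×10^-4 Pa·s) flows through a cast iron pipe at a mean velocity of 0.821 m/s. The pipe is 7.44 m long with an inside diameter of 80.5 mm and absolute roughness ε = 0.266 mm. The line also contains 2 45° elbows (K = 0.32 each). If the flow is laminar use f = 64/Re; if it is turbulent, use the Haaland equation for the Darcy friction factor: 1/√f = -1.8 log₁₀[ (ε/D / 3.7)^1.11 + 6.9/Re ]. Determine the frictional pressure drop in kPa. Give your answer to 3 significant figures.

ΔP ≈ 1.08 kPa

Reynolds number Re = ρVD/μ = 989 · 0.821 · 0.0805 / 0.000672 = 9.727e+04.
Re > 4000 → turbulent. Relative roughness ε/D = 0.000266/0.0805 = 0.0033. Haaland: 1/√f = -1.8 log₁₀[(0.0033/3.7)^1.11 + 6.9/9.727e+04] = -1.8 log₁₀[0.000413 + 7.09e-05] = 5.968, so f = 0.02808.
Total minor-loss coefficient ΣK = 2·0.32 = 0.64.
ΔP = [f·L/D + ΣK]·(ρV²/2) = [0.02808·7.44/0.0805 + 0.64]·(989·0.821²/2) = [2.595 + 0.64]·333.3 = 1078 Pa.
ΔP = 1078 Pa = 1.08 kPa.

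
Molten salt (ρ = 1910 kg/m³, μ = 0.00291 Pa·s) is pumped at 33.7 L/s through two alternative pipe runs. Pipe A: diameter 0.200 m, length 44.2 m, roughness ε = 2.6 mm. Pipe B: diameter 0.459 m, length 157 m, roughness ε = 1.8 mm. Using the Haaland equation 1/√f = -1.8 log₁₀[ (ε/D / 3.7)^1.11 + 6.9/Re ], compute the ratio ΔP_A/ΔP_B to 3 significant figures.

Pipe A: V = Q/A = 0.0337/0.03142 = 1.073 m/s; Re = 1.408e+05; ε/D = 0.013; Haaland → f = 0.04193; ΔP_A = f(L/D)(ρV²/2) = 1.018e+04 Pa.
Pipe B: V = Q/A = 0.0337/0.1655 = 0.2037 m/s; Re = 6.136e+04; ε/D = 0.00392; Haaland → f = 0.02988; ΔP_B = f(L/D)(ρV²/2) = 404.9 Pa.
ΔP_A/ΔP_B = 1.018e+04/404.9 = 25.1.

ΔP_A/ΔP_B ≈ 25.1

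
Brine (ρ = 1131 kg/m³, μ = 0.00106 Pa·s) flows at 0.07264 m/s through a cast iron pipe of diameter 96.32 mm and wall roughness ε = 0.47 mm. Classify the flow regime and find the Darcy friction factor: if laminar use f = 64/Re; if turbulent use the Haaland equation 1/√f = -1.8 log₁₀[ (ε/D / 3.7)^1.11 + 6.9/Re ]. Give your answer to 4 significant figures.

Re = ρVD/μ = 1131·0.07264·0.09632/0.00106 = 7465.
Re > 4000 → turbulent. ε/D = 0.00047/0.09632 = 0.00488; Haaland: 1/√f = -1.8 log₁₀[0.000636 + 0.000924] = 5.052, so f = 0.03918.

f ≈ 0.03918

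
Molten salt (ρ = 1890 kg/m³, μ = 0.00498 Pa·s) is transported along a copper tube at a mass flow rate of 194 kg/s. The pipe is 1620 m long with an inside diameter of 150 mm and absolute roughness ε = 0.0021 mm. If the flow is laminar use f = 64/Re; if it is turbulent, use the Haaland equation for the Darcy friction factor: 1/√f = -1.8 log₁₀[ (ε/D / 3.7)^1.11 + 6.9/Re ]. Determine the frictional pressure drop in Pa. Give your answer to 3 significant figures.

A = πD²/4 = π(0.15)²/4 = 0.01767 m²; mean velocity V = ṁ/(ρA) = 194/(1890 · 0.01767) = 5.809 m/s.
Reynolds number Re = ρVD/μ = 1890 · 5.809 · 0.15 / 0.00498 = 3.307e+05.
Re > 4000 → turbulent. Relative roughness ε/D = 2.1e-06/0.15 = 1.4e-05. Haaland: 1/√f = -1.8 log₁₀[(1.4e-05/3.7)^1.11 + 6.9/3.307e+05] = -1.8 log₁₀[9.58e-07 + 2.09e-05] = 8.39, so f = 0.01421.
Darcy-Weisbach: ΔP = f(L/D)(ρV²/2) = 0.01421·(1620/0.15)·(1890·5.809²/2) = 0.01421·1.08e+04·3.188e+04 = 4.892e+06 Pa.

ΔP ≈ 4.89×10^6 Pa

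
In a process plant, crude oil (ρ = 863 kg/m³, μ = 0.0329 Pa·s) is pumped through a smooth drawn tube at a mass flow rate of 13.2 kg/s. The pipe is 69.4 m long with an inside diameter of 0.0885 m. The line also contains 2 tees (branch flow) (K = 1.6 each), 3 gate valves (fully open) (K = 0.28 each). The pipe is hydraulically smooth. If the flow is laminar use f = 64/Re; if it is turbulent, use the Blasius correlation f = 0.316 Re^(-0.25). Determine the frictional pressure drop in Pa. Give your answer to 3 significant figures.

A = πD²/4 = π(0.0885)²/4 = 0.006151 m²; mean velocity V = ṁ/(ρA) = 13.2/(863 · 0.006151) = 2.486 m/s.
Reynolds number Re = ρVD/μ = 863 · 2.486 · 0.0885 / 0.0329 = 5772.
Re > 4000 → turbulent. Smooth-pipe (Blasius): f = 0.316 Re^(-0.25) = 0.316/(5772)^0.25 = 0.03625.
Total minor-loss coefficient ΣK = 2·1.6 + 3·0.28 = 4.04.
ΔP = [f·L/D + ΣK]·(ρV²/2) = [0.03625·69.4/0.0885 + 4.04]·(863·2.486²/2) = [28.43 + 4.04]·2668 = 8.662e+04 Pa.

ΔP ≈ 86600 Pa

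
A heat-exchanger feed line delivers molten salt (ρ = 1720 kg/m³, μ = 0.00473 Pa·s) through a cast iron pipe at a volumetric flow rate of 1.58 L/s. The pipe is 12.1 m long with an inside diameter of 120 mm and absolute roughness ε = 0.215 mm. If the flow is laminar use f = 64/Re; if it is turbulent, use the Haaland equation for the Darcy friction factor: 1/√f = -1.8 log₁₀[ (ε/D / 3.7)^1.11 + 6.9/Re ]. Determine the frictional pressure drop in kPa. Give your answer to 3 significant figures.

Q = 1.58 L/s = 1.58/1000 = 0.00158 m³/s.
Cross-sectional area A = πD²/4 = π(0.12)²/4 = 0.01131 m²; mean velocity V = Q/A = 0.00158/0.01131 = 0.1397 m/s.
Reynolds number Re = ρVD/μ = 1720 · 0.1397 · 0.12 / 0.00473 = 6096.
Re > 4000 → turbulent. Relative roughness ε/D = 0.000215/0.12 = 0.00179. Haaland: 1/√f = -1.8 log₁₀[(0.00179/3.7)^1.11 + 6.9/6096] = -1.8 log₁₀[0.000209 + 0.00113] = 5.171, so f = 0.0374.
Darcy-Weisbach: ΔP = f(L/D)(ρV²/2) = 0.0374·(12.1/0.12)·(1720·0.1397²/2) = 0.0374·100.8·16.78 = 63.3 Pa.
ΔP = 63.3 Pa = 0.0633 kPa.

ΔP ≈ 0.0633 kPa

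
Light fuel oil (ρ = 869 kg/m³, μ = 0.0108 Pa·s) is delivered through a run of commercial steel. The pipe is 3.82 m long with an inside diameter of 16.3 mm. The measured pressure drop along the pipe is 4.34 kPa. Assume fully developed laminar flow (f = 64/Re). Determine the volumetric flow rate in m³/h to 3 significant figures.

Q ≈ 0.656 m³/h

For laminar flow, f = 64/Re with Re = ρVD/μ, so Darcy-Weisbach reduces to ΔP = 32μLV/D². Solving for V: V = ΔP·D²/(32μL) = 4340·(0.0163)²/(32·0.0108·3.82) = 0.8734 m/s.
Check: Re = ρVD/μ = 869·0.8734·0.0163/0.0108 = 1146 < 2300, so the laminar assumption holds.
Q = V·A = 0.8734·(π/4·0.0163²) = 0.0001823 m³/s = 0.656 m³/h.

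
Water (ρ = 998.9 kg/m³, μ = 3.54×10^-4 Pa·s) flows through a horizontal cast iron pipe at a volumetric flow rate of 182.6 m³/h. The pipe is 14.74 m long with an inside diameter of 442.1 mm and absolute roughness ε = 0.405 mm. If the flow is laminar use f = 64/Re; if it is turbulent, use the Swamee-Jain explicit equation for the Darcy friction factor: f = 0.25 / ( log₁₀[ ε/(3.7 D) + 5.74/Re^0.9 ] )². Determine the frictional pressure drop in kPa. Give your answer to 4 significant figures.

ΔP ≈ 0.03657 kPa

Q = 182.6 m³/h = 182.6/3600 = 0.05072 m³/s.
Cross-sectional area A = πD²/4 = π(0.4421)²/4 = 0.1535 m²; mean velocity V = Q/A = 0.05072/0.1535 = 0.3304 m/s.
Reynolds number Re = ρVD/μ = 998.9 · 0.3304 · 0.4421 / 0.000354 = 4.122e+05.
Re > 4000 → turbulent. Relative roughness ε/D = 0.000405/0.4421 = 0.000916. Swamee-Jain: f = 0.25/(log₁₀[0.000916/3.7 + 5.74/4.122e+05^0.9])² = 0.25/(log₁₀[0.000248 + 5.07e-05])² = 0.25/(-3.525)² = 0.02012.
Darcy-Weisbach: ΔP = f(L/D)(ρV²/2) = 0.02012·(14.74/0.4421)·(998.9·0.3304²/2) = 0.02012·33.34·54.53 = 36.57 Pa.
ΔP = 36.57 Pa = 0.03657 kPa.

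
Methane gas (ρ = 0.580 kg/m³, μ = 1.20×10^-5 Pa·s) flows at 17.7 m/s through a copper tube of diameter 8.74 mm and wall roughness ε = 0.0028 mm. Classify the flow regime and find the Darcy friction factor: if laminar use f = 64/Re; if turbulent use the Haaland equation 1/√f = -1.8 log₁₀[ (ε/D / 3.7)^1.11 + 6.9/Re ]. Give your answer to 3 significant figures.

f ≈ 0.0338

Re = ρVD/μ = 0.58·17.7·0.00874/1.2e-05 = 7477.
Re > 4000 → turbulent. ε/D = 2.8e-06/0.00874 = 0.00032; Haaland: 1/√f = -1.8 log₁₀[3.09e-05 + 0.000923] = 5.437, so f = 0.03383.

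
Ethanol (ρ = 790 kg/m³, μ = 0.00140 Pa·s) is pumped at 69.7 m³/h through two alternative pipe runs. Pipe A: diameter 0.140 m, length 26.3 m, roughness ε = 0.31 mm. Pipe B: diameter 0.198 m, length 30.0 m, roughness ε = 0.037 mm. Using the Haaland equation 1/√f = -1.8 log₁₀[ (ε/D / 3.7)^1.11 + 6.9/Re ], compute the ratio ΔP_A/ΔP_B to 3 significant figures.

ΔP_A/ΔP_B ≈ 6.37

Pipe A: V = Q/A = 0.01936/0.01539 = 1.258 m/s; Re = 9.936e+04; ε/D = 0.00221; Haaland → f = 0.02554; ΔP_A = f(L/D)(ρV²/2) = 2998 Pa.
Pipe B: V = Q/A = 0.01936/0.03079 = 0.6288 m/s; Re = 7.025e+04; ε/D = 0.000187; Haaland → f = 0.0199; ΔP_B = f(L/D)(ρV²/2) = 470.8 Pa.
ΔP_A/ΔP_B = 2998/470.8 = 6.37.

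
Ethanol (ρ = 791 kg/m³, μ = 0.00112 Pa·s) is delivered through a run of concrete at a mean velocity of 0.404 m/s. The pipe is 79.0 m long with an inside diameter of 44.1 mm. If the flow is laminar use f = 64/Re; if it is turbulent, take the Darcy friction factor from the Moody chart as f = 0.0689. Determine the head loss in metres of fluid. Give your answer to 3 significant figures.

Reynolds number Re = ρVD/μ = 791 · 0.404 · 0.0441 / 0.00112 = 1.258e+04.
Re > 4000 → turbulent; use the Moody-chart value f = 0.0689.
Darcy-Weisbach: ΔP = f(L/D)(ρV²/2) = 0.0689·(79/0.0441)·(791·0.404²/2) = 0.0689·1791·64.55 = 7967 Pa.
Head loss h_f = ΔP/(ρg) = 7967/(791·9.81) = 1.03 m.

h_f ≈ 1.03 m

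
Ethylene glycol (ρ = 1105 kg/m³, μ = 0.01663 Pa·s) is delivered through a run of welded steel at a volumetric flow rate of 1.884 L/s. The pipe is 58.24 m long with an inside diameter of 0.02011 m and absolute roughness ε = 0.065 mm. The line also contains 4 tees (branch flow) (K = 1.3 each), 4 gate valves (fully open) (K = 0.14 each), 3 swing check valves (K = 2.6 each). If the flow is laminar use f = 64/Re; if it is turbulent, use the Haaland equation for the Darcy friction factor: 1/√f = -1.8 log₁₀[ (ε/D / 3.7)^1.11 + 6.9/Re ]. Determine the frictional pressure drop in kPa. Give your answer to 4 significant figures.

Q = 1.884 L/s = 1.884/1000 = 0.001884 m³/s.
Cross-sectional area A = πD²/4 = π(0.02011)²/4 = 0.0003176 m²; mean velocity V = Q/A = 0.001884/0.0003176 = 5.932 m/s.
Reynolds number Re = ρVD/μ = 1105 · 5.932 · 0.02011 / 0.0166 = 7926.
Re > 4000 → turbulent. Relative roughness ε/D = 6.5e-05/0.02011 = 0.00323. Haaland: 1/√f = -1.8 log₁₀[(0.00323/3.7)^1.11 + 6.9/7926] = -1.8 log₁₀[0.000403 + 0.000871] = 5.211, so f = 0.03682.
Total minor-loss coefficient ΣK = 4·1.3 + 4·0.14 + 3·2.6 = 13.6.
ΔP = [f·L/D + ΣK]·(ρV²/2) = [0.03682·58.24/0.02011 + 13.6]·(1105·5.932²/2) = [106.6 + 13.6]·1.944e+04 = 2.337e+06 Pa.
ΔP = 2.337e+06 Pa = 2337 kPa.

ΔP ≈ 2337 kPa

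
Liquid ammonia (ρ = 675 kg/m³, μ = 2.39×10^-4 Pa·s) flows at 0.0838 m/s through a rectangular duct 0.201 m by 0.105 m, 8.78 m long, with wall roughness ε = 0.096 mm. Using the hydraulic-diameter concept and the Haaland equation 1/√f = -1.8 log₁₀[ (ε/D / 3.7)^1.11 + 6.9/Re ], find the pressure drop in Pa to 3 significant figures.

ΔP ≈ 3.70 Pa

Hydraulic diameter D_h = 4A/P = 4·(0.201·0.105)/(2·(0.201+0.105)) = 0.08442/0.612 = 0.1379 m.
Re = ρVD_h/μ = 675·0.0838·0.1379/0.000239 = 3.265e+04.
ε/D_h = 9.6e-05/0.1379 = 0.000696; Haaland gives 1/√f = -1.8 log₁₀[7.32e-05+0.000211] = 6.382, so f = 0.02455.
ΔP = f(L/D_h)(ρV²/2) = 0.02455·8.78/0.1379·2.37 = 3.703 Pa.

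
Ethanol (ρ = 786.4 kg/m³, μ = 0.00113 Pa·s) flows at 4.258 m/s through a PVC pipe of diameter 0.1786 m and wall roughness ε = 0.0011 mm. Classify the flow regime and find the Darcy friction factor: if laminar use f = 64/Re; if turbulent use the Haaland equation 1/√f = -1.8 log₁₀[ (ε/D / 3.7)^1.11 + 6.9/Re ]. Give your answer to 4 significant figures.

f ≈ 0.01300

Re = ρVD/μ = 786.4·4.258·0.1786/0.00113 = 5.292e+05.
Re > 4000 → turbulent. ε/D = 1.1e-06/0.1786 = 6.16e-06; Haaland: 1/√f = -1.8 log₁₀[3.85e-07 + 1.3e-05] = 8.77, so f = 0.013.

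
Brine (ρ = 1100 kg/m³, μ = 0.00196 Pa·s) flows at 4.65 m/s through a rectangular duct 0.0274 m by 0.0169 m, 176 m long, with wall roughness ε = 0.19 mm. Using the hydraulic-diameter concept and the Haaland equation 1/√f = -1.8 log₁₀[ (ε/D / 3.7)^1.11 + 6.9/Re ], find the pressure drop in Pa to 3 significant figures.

Hydraulic diameter D_h = 4A/P = 4·(0.0274·0.0169)/(2·(0.0274+0.0169)) = 0.001852/0.0886 = 0.02091 m.
Re = ρVD_h/μ = 1100·4.65·0.02091/0.00196 = 5.456e+04.
ε/D_h = 0.00019/0.02091 = 0.00909; Haaland gives 1/√f = -1.8 log₁₀[0.00127+0.000126] = 5.14, so f = 0.03785.
ΔP = f(L/D_h)(ρV²/2) = 0.03785·176/0.02091·1.189e+04 = 3.79e+06 Pa.

ΔP ≈ 3.79×10^6 Pa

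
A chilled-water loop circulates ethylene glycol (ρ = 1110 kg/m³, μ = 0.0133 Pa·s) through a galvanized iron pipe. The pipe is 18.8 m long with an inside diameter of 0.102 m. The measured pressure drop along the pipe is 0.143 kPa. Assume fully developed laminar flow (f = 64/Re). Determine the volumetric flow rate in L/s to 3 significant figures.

For laminar flow, f = 64/Re with Re = ρVD/μ, so Darcy-Weisbach reduces to ΔP = 32μLV/D². Solving for V: V = ΔP·D²/(32μL) = 143·(0.102)²/(32·0.0133·18.8) = 0.1859 m/s.
Check: Re = ρVD/μ = 1110·0.1859·0.102/0.0133 = 1583 < 2300, so the laminar assumption holds.
Q = V·A = 0.1859·(π/4·0.102²) = 0.001519 m³/s = 1.52 L/s.

Q ≈ 1.52 L/s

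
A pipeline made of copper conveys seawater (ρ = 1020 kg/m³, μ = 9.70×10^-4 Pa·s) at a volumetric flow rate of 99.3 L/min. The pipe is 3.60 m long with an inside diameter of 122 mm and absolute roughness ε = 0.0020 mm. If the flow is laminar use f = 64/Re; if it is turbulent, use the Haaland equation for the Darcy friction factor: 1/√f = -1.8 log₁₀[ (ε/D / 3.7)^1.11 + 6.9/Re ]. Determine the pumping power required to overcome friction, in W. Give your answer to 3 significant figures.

P ≈ 0.0132 W

Q = 99.3 L/min = 99.3/60000 = 0.001655 m³/s.
Cross-sectional area A = πD²/4 = π(0.122)²/4 = 0.01169 m²; mean velocity V = Q/A = 0.001655/0.01169 = 0.1416 m/s.
Reynolds number Re = ρVD/μ = 1020 · 0.1416 · 0.122 / 0.00097 = 1.816e+04.
Re > 4000 → turbulent. Relative roughness ε/D = 2e-06/0.122 = 1.64e-05. Haaland: 1/√f = -1.8 log₁₀[(1.64e-05/3.7)^1.11 + 6.9/1.816e+04] = -1.8 log₁₀[1.14e-06 + 0.00038] = 6.154, so f = 0.0264.
Darcy-Weisbach: ΔP = f(L/D)(ρV²/2) = 0.0264·(3.6/0.122)·(1020·0.1416²/2) = 0.0264·29.51·10.22 = 7.964 Pa.
Pumping power P = QΔP = 0.001655·7.964 = 0.01318 W = 0.0132 W.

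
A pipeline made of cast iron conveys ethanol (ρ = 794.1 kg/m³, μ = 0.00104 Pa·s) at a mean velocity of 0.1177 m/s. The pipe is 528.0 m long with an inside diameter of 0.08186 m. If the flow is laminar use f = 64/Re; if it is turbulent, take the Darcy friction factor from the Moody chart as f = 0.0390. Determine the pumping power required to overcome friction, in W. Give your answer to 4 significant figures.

P ≈ 0.8571 W

Reynolds number Re = ρVD/μ = 794.1 · 0.1177 · 0.08186 / 0.00104 = 7357.
Re > 4000 → turbulent; use the Moody-chart value f = 0.0390.
Darcy-Weisbach: ΔP = f(L/D)(ρV²/2) = 0.039·(528/0.08186)·(794.1·0.1177²/2) = 0.039·6450·5.5 = 1384 Pa.
Q = V·A = 0.1177·0.005263 = 0.0006195 m³/s.
Pumping power P = QΔP = 0.0006195·1384 = 0.85711 W = 0.8571 W.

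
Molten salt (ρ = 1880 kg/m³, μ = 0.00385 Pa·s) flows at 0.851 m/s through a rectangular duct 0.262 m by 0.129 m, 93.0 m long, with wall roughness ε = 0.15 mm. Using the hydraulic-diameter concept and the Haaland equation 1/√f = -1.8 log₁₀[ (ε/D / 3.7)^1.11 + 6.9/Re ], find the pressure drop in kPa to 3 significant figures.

ΔP ≈ 8.16 kPa

Hydraulic diameter D_h = 4A/P = 4·(0.262·0.129)/(2·(0.262+0.129)) = 0.1352/0.782 = 0.1729 m.
Re = ρVD_h/μ = 1880·0.851·0.1729/0.00385 = 7.184e+04.
ε/D_h = 0.00015/0.1729 = 0.000868; Haaland gives 1/√f = -1.8 log₁₀[9.35e-05+9.6e-05] = 6.7, so f = 0.02228.
ΔP = f(L/D_h)(ρV²/2) = 0.02228·93/0.1729·680.7 = 8158 Pa.
ΔP = 8.16 kPa.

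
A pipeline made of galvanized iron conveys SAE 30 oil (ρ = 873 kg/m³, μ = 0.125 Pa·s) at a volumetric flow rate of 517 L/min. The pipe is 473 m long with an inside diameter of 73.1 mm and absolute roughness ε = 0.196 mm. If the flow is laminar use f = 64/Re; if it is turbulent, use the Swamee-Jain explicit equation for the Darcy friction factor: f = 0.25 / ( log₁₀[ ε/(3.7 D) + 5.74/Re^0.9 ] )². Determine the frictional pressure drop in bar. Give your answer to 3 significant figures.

Q = 517 L/min = 517/60000 = 0.008617 m³/s.
Cross-sectional area A = πD²/4 = π(0.0731)²/4 = 0.004197 m²; mean velocity V = Q/A = 0.008617/0.004197 = 2.053 m/s.
Reynolds number Re = ρVD/μ = 873 · 2.053 · 0.0731 / 0.125 = 1048.
Re < 2300 → laminar flow, so f = 64/Re = 64/1048 = 0.06106 (the turbulent correlation is not needed).
Darcy-Weisbach: ΔP = f(L/D)(ρV²/2) = 0.06106·(473/0.0731)·(873·2.053²/2) = 0.06106·6471·1840 = 7.269e+05 Pa.
ΔP = 7.269e+05 Pa = 7.27 bar.

ΔP ≈ 7.27 bar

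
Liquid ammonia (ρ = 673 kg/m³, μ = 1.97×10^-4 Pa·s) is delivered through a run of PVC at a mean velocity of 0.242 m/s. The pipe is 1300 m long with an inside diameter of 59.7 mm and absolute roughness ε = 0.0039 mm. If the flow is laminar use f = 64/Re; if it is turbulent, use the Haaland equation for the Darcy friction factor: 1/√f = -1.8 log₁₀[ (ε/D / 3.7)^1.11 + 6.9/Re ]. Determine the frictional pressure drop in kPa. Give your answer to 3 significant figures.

ΔP ≈ 8.99 kPa

Reynolds number Re = ρVD/μ = 673 · 0.242 · 0.0597 / 0.000197 = 4.936e+04.
Re > 4000 → turbulent. Relative roughness ε/D = 3.9e-06/0.0597 = 6.53e-05. Haaland: 1/√f = -1.8 log₁₀[(6.53e-05/3.7)^1.11 + 6.9/4.936e+04] = -1.8 log₁₀[5.3e-06 + 0.00014] = 6.909, so f = 0.02095.
Darcy-Weisbach: ΔP = f(L/D)(ρV²/2) = 0.02095·(1300/0.0597)·(673·0.242²/2) = 0.02095·2.178e+04·19.71 = 8990 Pa.
ΔP = 8990 Pa = 8.99 kPa.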